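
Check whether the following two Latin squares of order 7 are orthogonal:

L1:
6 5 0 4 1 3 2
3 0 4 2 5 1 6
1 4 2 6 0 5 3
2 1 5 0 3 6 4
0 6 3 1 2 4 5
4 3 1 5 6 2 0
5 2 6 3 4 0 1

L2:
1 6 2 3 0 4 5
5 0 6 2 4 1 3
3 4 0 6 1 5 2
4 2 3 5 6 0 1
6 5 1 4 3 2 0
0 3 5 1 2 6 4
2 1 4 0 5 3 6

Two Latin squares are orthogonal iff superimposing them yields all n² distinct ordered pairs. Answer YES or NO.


Form the n² = 49 superimposed pairs (L1[i][j], L2[i][j]), row by row (rows and columns indexed from 0):
row 0: (6,1) (5,6) (0,2) (4,3) (1,0) (3,4) (2,5)
row 1: (3,5) (0,0) (4,6) (2,2) (5,4) (1,1) (6,3)
row 2: (1,3) (4,4) (2,0) (6,6) (0,1) (5,5) (3,2)
row 3: (2,4) (1,2) (5,3) (0,5) (3,6) (6,0) (4,1)
row 4: (0,6) (6,5) (3,1) (1,4) (2,3) (4,2) (5,0)
row 5: (4,0) (3,3) (1,5) (5,1) (6,2) (2,6) (0,4)
row 6: (5,2) (2,1) (6,4) (3,0) (4,5) (0,3) (1,6)
Orthogonality requires all 49 pairs distinct.
Check by first coordinate: for each symbol s of L1, list the L2 entries in the n cells where L1 = s; they must all differ.
  L1 = 0: L2 entries (in reading order) 2, 0, 1, 5, 6, 4, 3 — all 7 distinct ✓
  L1 = 1: L2 entries (in reading order) 0, 1, 3, 2, 4, 5, 6 — all 7 distinct ✓
  L1 = 2: L2 entries (in reading order) 5, 2, 0, 4, 3, 6, 1 — all 7 distinct ✓
  L1 = 3: L2 entries (in reading order) 4, 5, 2, 6, 1, 3, 0 — all 7 distinct ✓
  L1 = 4: L2 entries (in reading order) 3, 6, 4, 1, 2, 0, 5 — all 7 distinct ✓
  L1 = 5: L2 entries (in reading order) 6, 4, 5, 3, 0, 1, 2 — all 7 distinct ✓
  L1 = 6: L2 entries (in reading order) 1, 3, 6, 0, 5, 2, 4 — all 7 distinct ✓
Every symbol of L1 meets every symbol of L2 exactly once, so all 49 pairs are distinct (49 of 49).
Conclusion: YES.

YES


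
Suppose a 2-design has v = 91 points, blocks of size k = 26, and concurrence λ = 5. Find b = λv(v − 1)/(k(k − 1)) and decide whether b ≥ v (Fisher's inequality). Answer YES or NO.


b = λv(v − 1)/(k(k − 1)) = 5·91·90/(26·25) = 40950/650 = 63.
Compare with v = 91: b < v, so Fisher's inequality fails.

NO


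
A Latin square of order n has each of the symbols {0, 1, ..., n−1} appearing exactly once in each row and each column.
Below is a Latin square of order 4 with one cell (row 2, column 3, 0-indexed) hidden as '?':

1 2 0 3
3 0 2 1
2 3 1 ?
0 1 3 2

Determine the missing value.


Row 2 contains symbols [1, 2, 3] — missing [0].
Column 3 contains symbols [1, 2, 3] — missing [0].
The missing symbol must appear in both missing sets; intersection = [0].
Therefore the hidden value is 0.

Missing value = 0.


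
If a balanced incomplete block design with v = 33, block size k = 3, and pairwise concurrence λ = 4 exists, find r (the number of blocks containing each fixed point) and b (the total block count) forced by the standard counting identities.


Any 2-(v, k, λ) BIBD satisfies two necessary conditions:
  (i)  Each point sits in r blocks, and counting incidences through any fixed point gives r(k − 1) = λ(v − 1), so r = λ(v − 1)/(k − 1).
  (ii) Total incidences bk = vr, so b = vr/k.
Step 1: r = λ(v − 1)/(k − 1) = 4·(33 − 1)/(3 − 1) = 4·32/2 = 128/2 = 64.
Step 2: b = vr/k = 33·64/3 = 2112/3 = 704.
Check integrality: r = 64 ∈ Z ✓, b = 704 ∈ Z ✓.
(These identities are necessary conditions: they determine r and b for any design with these parameters, but do not by themselves prove that one exists.)

r = 64, b = 704.


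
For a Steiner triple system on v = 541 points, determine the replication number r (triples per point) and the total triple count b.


An STS(v) is a 2-(v, 3, 1) BIBD: block size k = 3, λ = 1.
Replication: r(k − 1) = λ(v − 1) ⇒ r·2 = 541 − 1 = 540 ⇒ r = 270.
Block count: b = v(v − 1)/6 = 541·540/6 = 292140/6 = 48690.
(Check via bk = vr: 48690·3 = 146070 = 541·270 = 146070 ✓.)

r = 270, b = 48690.


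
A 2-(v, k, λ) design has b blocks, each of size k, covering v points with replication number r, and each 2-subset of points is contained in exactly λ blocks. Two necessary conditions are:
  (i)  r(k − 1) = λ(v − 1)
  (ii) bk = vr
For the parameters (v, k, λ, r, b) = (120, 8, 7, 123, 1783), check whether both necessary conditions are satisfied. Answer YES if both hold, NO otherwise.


Condition (i): r(k − 1) = 123·7 = 861; λ(v − 1) = 7·119 = 833. Match? NO.
Condition (ii): bk = 1783·8 = 14264; vr = 120·123 = 14760. Match? NO.
Both conditions hold? NO.

NO


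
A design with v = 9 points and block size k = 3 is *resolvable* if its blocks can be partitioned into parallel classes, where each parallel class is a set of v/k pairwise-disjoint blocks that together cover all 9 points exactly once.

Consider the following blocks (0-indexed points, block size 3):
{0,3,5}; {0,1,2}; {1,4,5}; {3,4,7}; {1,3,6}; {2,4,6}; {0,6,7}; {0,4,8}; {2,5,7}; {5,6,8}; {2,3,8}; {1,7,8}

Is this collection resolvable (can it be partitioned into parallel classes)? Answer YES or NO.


v = 9, block size k = 3, number of blocks = 12.
For resolvability, blocks must partition into parallel classes of size v/k = 3.
Total blocks must therefore be a multiple of 3: 12 = 3·4 + 0 ⇒ divisible ✓.
Greedy packing gives 4 candidate class(es). Each should be a full parallel class (size 3, covers all 9 points).
  Class 1 (3 blocks): {0,3,5}; {2,4,6}; {1,7,8}. Points covered: [0, 1, 2, 3, 4, 5, 6, 7, 8].
  Class 2 (3 blocks): {0,1,2}; {3,4,7}; {5,6,8}. Points covered: [0, 1, 2, 3, 4, 5, 6, 7, 8].
  Class 3 (3 blocks): {1,4,5}; {0,6,7}; {2,3,8}. Points covered: [0, 1, 2, 3, 4, 5, 6, 7, 8].
  Class 4 (3 blocks): {1,3,6}; {0,4,8}; {2,5,7}. Points covered: [0, 1, 2, 3, 4, 5, 6, 7, 8].
All classes full (size 3)? YES. All classes cover every point? YES.
Resolvable? YES.

YES


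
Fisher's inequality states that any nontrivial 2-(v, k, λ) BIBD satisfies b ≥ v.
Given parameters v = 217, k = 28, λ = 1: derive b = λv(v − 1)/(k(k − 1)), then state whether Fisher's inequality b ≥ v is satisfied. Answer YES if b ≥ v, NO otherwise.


b = λv(v − 1)/(k(k − 1)) = 1·217·216/(28·27) = 46872/756 = 62.
Compare with v = 217: b < v, so Fisher's inequality fails.

NO


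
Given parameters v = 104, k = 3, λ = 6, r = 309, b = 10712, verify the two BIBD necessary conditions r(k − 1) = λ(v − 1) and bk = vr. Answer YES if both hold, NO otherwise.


Condition (i): r(k − 1) = 309·2 = 618; λ(v − 1) = 6·103 = 618. Match? YES.
Condition (ii): bk = 10712·3 = 32136; vr = 104·309 = 32136. Match? YES.
Both conditions hold? YES.

YES


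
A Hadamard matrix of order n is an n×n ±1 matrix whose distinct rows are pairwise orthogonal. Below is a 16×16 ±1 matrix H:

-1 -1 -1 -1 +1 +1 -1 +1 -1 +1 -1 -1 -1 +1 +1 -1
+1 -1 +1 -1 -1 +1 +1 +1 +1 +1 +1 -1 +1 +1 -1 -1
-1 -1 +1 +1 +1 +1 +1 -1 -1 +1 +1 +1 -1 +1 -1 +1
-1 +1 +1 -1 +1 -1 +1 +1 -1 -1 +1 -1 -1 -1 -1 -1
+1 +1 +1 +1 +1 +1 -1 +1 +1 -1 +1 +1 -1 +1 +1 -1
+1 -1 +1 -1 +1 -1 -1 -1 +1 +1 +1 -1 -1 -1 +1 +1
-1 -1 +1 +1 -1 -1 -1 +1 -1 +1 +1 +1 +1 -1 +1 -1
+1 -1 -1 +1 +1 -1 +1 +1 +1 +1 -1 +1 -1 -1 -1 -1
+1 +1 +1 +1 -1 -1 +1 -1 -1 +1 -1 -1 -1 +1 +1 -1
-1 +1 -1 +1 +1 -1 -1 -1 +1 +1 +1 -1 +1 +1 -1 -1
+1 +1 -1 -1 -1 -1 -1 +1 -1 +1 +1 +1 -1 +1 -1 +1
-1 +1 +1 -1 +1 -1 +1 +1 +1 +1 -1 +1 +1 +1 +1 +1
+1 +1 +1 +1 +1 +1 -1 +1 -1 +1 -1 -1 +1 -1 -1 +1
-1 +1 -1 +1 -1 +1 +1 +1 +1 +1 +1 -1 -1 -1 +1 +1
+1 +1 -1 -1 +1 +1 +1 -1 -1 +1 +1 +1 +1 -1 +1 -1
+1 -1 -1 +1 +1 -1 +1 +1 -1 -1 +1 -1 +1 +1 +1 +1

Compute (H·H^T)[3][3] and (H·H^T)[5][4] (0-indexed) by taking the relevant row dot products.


Row 3 of H: [-1, 1, 1, -1, 1, -1, 1, 1, -1, -1, 1, -1, -1, -1, -1, -1].
Row 4 of H: [1, 1, 1, 1, 1, 1, -1, 1, 1, -1, 1, 1, -1, 1, 1, -1].
Row 5 of H: [1, -1, 1, -1, 1, -1, -1, -1, 1, 1, 1, -1, -1, -1, 1, 1].
(H·H^T)[3][3] = Σ_j H[3][j]·H[3][j] = (-1)² + (1)² + (1)² + (-1)² + (1)² + (-1)² + (1)² + (1)² + (-1)² + (-1)² + (1)² + (-1)² + (-1)² + (-1)² + (-1)² + (-1)² = 1 + 1 + 1 + 1 + 1 + 1 + 1 + 1 + 1 + 1 + 1 + 1 + 1 + 1 + 1 + 1 = 16.
(H·H^T)[5][4] = Σ_j H[5][j]·H[4][j] = (1)·(1) + (-1)·(1) + (1)·(1) + (-1)·(1) + (1)·(1) + (-1)·(1) + (-1)·(-1) + (-1)·(1) + (1)·(1) + (1)·(-1) + (1)·(1) + (-1)·(1) + (-1)·(-1) + (-1)·(1) + (1)·(1) + (1)·(-1) = 1 + -1 + 1 + -1 + 1 + -1 + 1 + -1 + 1 + -1 + 1 + -1 + 1 + -1 + 1 + -1 = 0.
So rows 5 and 4 are orthogonal; the diagonal entry equals n = 16.

(3,3) entry = 16; (5,4) entry = 0.


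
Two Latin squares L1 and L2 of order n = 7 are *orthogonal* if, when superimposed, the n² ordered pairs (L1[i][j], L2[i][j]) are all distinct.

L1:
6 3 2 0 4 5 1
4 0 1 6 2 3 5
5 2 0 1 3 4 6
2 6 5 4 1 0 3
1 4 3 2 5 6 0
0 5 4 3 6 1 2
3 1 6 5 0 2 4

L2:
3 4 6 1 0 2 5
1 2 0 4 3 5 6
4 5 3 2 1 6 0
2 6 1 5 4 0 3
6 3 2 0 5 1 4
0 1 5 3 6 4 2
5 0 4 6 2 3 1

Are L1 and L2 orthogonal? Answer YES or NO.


Form the n² = 49 superimposed pairs (L1[i][j], L2[i][j]), row by row (rows and columns indexed from 0):
row 0: (6,3) (3,4) (2,6) (0,1) (4,0) (5,2) (1,5)
row 1: (4,1) (0,2) (1,0) (6,4) (2,3) (3,5) (5,6)
row 2: (5,4) (2,5) (0,3) (1,2) (3,1) (4,6) (6,0)
row 3: (2,2) (6,6) (5,1) (4,5) (1,4) (0,0) (3,3)
row 4: (1,6) (4,3) (3,2) (2,0) (5,5) (6,1) (0,4)
row 5: (0,0) (5,1) (4,5) (3,3) (6,6) (1,4) (2,2)
row 6: (3,5) (1,0) (6,4) (5,6) (0,2) (2,3) (4,1)
Orthogonality requires all 49 pairs distinct.
But the pair (0,0) repeats: cell (3,5) has L1 = 0, L2 = 0, and cell (5,0) has L1 = 0, L2 = 0.
A repeated pair means some other pair never occurs (only 35 distinct pairs out of 49), so the squares are not orthogonal.
Conclusion: NO.

NO


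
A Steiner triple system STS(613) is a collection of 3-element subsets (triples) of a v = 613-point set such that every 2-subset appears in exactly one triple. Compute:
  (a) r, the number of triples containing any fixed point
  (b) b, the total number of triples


An STS(v) is a 2-(v, 3, 1) BIBD: block size k = 3, λ = 1.
Replication: r(k − 1) = λ(v − 1) ⇒ r·2 = 613 − 1 = 612 ⇒ r = 306.
Block count: b = v(v − 1)/6 = 613·612/6 = 375156/6 = 62526.

r = 306, b = 62526.


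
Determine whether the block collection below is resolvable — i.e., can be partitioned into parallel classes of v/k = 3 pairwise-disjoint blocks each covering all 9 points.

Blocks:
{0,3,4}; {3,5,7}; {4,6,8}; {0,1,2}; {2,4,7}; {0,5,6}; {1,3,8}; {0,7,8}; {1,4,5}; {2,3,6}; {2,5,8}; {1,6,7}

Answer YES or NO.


v = 9, block size k = 3, number of blocks = 12.
For resolvability, blocks must partition into parallel classes of size v/k = 3.
Total blocks must therefore be a multiple of 3: 12 = 3·4 + 0 ⇒ divisible ✓.
Greedy packing gives 4 candidate class(es). Each should be a full parallel class (size 3, covers all 9 points).
  Class 1 (3 blocks): {0,3,4}; {2,5,8}; {1,6,7}. Points covered: [0, 1, 2, 3, 4, 5, 6, 7, 8].
  Class 2 (3 blocks): {3,5,7}; {4,6,8}; {0,1,2}. Points covered: [0, 1, 2, 3, 4, 5, 6, 7, 8].
  Class 3 (3 blocks): {2,4,7}; {0,5,6}; {1,3,8}. Points covered: [0, 1, 2, 3, 4, 5, 6, 7, 8].
  Class 4 (3 blocks): {0,7,8}; {1,4,5}; {2,3,6}. Points covered: [0, 1, 2, 3, 4, 5, 6, 7, 8].
All classes full (size 3)? YES. All classes cover every point? YES.
Resolvable? YES.

YES


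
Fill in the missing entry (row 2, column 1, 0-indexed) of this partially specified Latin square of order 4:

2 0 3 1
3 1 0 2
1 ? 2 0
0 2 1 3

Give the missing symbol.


Row 2 contains symbols [0, 1, 2] — missing [3].
Column 1 contains symbols [0, 1, 2] — missing [3].
The missing symbol must appear in both missing sets; intersection = [3].
Therefore the hidden value is 3.

Missing value = 3.


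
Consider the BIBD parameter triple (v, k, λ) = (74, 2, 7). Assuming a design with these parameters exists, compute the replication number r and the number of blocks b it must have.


Any 2-(v, k, λ) BIBD satisfies two necessary conditions:
  (i)  Each point sits in r blocks, and counting incidences through any fixed point gives r(k − 1) = λ(v − 1), so r = λ(v − 1)/(k − 1).
  (ii) Total incidences bk = vr, so b = vr/k.
Step 1: r = λ(v − 1)/(k − 1) = 7·(74 − 1)/(2 − 1) = 7·73/1 = 511/1 = 511.
Step 2: b = vr/k = 74·511/2 = 37814/2 = 18907.
Check integrality: r = 511 ∈ Z ✓, b = 18907 ∈ Z ✓.
(These identities are necessary conditions: they determine r and b for any design with these parameters, but do not by themselves prove that one exists.)

r = 511, b = 18907.


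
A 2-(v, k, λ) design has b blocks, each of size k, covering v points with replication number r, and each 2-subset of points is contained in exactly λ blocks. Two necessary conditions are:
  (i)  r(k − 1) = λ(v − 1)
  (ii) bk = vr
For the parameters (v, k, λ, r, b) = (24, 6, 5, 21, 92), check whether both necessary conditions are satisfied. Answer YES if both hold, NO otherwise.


Condition (i): r(k − 1) = 21·5 = 105; λ(v − 1) = 5·23 = 115. Match? NO.
Condition (ii): bk = 92·6 = 552; vr = 24·21 = 504. Match? NO.
Both conditions hold? NO.

NO


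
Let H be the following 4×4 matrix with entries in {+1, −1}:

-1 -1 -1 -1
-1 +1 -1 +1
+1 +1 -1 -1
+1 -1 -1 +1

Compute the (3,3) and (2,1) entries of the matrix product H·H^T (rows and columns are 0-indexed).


Row 1 of H: [-1, 1, -1, 1].
Row 2 of H: [1, 1, -1, -1].
Row 3 of H: [1, -1, -1, 1].
(H·H^T)[3][3] = Σ_j H[3][j]·H[3][j] = (1)² + (-1)² + (-1)² + (1)² = 1 + 1 + 1 + 1 = 4.
(H·H^T)[2][1] = Σ_j H[2][j]·H[1][j] = (1)·(-1) + (1)·(1) + (-1)·(-1) + (-1)·(1) = -1 + 1 + 1 + -1 = 0.
So rows 2 and 1 are orthogonal; the diagonal entry equals n = 4.

(3,3) entry = 4; (2,1) entry = 0.


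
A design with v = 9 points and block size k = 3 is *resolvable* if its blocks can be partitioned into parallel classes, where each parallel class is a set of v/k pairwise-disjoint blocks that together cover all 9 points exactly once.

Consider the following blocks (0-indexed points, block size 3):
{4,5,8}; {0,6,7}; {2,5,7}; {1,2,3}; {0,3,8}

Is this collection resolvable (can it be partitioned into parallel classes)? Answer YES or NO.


v = 9, block size k = 3, number of blocks = 5.
For resolvability, blocks must partition into parallel classes of size v/k = 3.
Total blocks must therefore be a multiple of 3: 5 = 3·1 + 2 ⇒ not divisible ✗.
Resolvable? NO.

NO


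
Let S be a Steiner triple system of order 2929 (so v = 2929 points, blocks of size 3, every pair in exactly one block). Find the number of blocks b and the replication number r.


An STS(v) is a 2-(v, 3, 1) BIBD: block size k = 3, λ = 1.
Replication: r(k − 1) = λ(v − 1) ⇒ r·2 = 2929 − 1 = 2928 ⇒ r = 1464.
Block count: b = v(v − 1)/6 = 2929·2928/6 = 8576112/6 = 1429352.
(Check via bk = vr: 1429352·3 = 4288056 = 2929·1464 = 4288056 ✓.)

r = 1464, b = 1429352.


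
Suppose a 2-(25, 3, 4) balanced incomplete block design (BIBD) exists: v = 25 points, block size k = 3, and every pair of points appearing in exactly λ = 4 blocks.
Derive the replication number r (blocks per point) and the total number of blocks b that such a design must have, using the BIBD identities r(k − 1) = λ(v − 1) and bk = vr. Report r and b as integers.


Any 2-(v, k, λ) BIBD satisfies two necessary conditions:
  (i)  Each point sits in r blocks, and counting incidences through any fixed point gives r(k − 1) = λ(v − 1), so r = λ(v − 1)/(k − 1).
  (ii) Total incidences bk = vr, so b = vr/k.
Step 1: r = λ(v − 1)/(k − 1) = 4·(25 − 1)/(3 − 1) = 4·24/2 = 96/2 = 48.
Step 2: b = vr/k = 25·48/3 = 1200/3 = 400.
Check integrality: r = 48 ∈ Z ✓, b = 400 ∈ Z ✓.
(These identities are necessary conditions: they determine r and b for any design with these parameters, but do not by themselves prove that one exists.)

r = 48, b = 400.


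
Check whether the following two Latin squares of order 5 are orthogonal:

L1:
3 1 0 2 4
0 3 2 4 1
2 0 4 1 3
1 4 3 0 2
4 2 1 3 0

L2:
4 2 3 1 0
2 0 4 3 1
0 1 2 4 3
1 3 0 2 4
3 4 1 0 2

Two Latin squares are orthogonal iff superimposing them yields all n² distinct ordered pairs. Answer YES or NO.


Form the n² = 25 superimposed pairs (L1[i][j], L2[i][j]), row by row (rows and columns indexed from 0):
row 0: (3,4) (1,2) (0,3) (2,1) (4,0)
row 1: (0,2) (3,0) (2,4) (4,3) (1,1)
row 2: (2,0) (0,1) (4,2) (1,4) (3,3)
row 3: (1,1) (4,3) (3,0) (0,2) (2,4)
row 4: (4,3) (2,4) (1,1) (3,0) (0,2)
Orthogonality requires all 25 pairs distinct.
But the pair (1,1) repeats: cell (1,4) has L1 = 1, L2 = 1, and cell (3,0) has L1 = 1, L2 = 1.
A repeated pair means some other pair never occurs (only 15 distinct pairs out of 25), so the squares are not orthogonal.
Conclusion: NO.

NO


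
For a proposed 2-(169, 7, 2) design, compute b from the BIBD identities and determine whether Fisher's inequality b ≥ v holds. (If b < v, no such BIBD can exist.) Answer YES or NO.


r = λ(v − 1)/(k − 1) = 2·168/6 = 56.
b = vr/k = 169·56/7 = 1352.
Fisher's inequality: b ≥ v ⇔ 1352 ≥ 169? YES.

YES


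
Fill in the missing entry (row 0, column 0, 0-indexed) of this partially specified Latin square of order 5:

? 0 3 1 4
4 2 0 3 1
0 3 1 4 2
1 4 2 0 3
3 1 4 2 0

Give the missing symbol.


Row 0 contains symbols [0, 1, 3, 4] — missing [2].
Column 0 contains symbols [0, 1, 3, 4] — missing [2].
The missing symbol must appear in both missing sets; intersection = [2].
Therefore the hidden value is 2.

Missing value = 2.


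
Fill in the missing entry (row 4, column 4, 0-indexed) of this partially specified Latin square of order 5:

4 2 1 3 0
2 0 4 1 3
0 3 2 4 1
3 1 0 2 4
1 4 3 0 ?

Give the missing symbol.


Row 4 contains symbols [0, 1, 3, 4] — missing [2].
Column 4 contains symbols [0, 1, 3, 4] — missing [2].
The missing symbol must appear in both missing sets; intersection = [2].
Therefore the hidden value is 2.

Missing value = 2.


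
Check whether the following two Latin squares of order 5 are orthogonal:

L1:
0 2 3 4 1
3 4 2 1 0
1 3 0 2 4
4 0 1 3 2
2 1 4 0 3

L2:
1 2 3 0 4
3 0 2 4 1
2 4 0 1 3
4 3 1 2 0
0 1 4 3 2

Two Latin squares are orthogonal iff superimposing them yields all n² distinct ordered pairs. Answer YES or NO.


Form the n² = 25 superimposed pairs (L1[i][j], L2[i][j]), row by row (rows and columns indexed from 0):
row 0: (0,1) (2,2) (3,3) (4,0) (1,4)
row 1: (3,3) (4,0) (2,2) (1,4) (0,1)
row 2: (1,2) (3,4) (0,0) (2,1) (4,3)
row 3: (4,4) (0,3) (1,1) (3,2) (2,0)
row 4: (2,0) (1,1) (4,4) (0,3) (3,2)
Orthogonality requires all 25 pairs distinct.
But the pair (3,3) repeats: cell (0,2) has L1 = 3, L2 = 3, and cell (1,0) has L1 = 3, L2 = 3.
A repeated pair means some other pair never occurs (only 15 distinct pairs out of 25), so the squares are not orthogonal.
Conclusion: NO.

NO


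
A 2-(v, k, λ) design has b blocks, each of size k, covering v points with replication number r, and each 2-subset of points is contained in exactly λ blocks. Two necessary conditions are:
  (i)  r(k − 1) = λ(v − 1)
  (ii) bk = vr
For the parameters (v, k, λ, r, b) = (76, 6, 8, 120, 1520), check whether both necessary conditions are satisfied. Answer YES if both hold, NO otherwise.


Condition (i): r(k − 1) = 120·5 = 600; λ(v − 1) = 8·75 = 600. Match? YES.
Condition (ii): bk = 1520·6 = 9120; vr = 76·120 = 9120. Match? YES.
Both conditions hold? YES.

YES


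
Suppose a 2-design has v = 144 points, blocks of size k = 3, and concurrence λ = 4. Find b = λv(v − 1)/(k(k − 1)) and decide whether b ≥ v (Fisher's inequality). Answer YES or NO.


r = λ(v − 1)/(k − 1) = 4·143/2 = 286.
b = vr/k = 144·286/3 = 13728.
Fisher's inequality: b ≥ v ⇔ 13728 ≥ 144? YES.

YES


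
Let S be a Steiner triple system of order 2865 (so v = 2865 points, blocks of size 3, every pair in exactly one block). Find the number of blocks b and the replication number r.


An STS(v) is a 2-(v, 3, 1) BIBD: block size k = 3, λ = 1.
Replication: r(k − 1) = λ(v − 1) ⇒ r·2 = 2865 − 1 = 2864 ⇒ r = 1432.
Block count: bk = vr ⇒ b·3 = 2865·1432 = 4102680 ⇒ b = 1367560.

r = 1432, b = 1367560.


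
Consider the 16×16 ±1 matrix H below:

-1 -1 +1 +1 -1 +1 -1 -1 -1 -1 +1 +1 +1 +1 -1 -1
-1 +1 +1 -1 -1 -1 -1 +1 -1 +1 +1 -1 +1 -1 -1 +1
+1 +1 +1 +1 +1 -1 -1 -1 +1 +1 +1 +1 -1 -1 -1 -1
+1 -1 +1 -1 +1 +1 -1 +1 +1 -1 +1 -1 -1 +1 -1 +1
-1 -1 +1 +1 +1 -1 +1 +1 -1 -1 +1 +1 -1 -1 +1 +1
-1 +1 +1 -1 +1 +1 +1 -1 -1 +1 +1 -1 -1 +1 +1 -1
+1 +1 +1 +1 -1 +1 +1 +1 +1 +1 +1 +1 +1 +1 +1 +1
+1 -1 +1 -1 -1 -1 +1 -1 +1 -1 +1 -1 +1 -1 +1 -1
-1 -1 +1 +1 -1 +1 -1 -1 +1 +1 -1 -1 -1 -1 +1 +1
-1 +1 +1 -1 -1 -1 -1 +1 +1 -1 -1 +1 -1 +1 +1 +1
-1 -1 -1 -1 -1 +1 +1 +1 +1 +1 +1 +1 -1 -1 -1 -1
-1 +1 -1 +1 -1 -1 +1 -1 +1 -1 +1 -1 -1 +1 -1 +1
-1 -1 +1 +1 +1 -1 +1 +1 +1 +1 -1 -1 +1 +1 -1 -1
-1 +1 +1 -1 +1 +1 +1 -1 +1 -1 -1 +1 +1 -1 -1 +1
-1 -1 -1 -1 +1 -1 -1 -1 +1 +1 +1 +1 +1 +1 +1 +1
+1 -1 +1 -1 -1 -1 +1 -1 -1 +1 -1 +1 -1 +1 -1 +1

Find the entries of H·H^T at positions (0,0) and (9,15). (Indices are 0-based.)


Row 0 of H: [-1, -1, 1, 1, -1, 1, -1, -1, -1, -1, 1, 1, 1, 1, -1, -1].
Row 9 of H: [-1, 1, 1, -1, -1, -1, -1, 1, 1, -1, -1, 1, -1, 1, 1, 1].
Row 15 of H: [1, -1, 1, -1, -1, -1, 1, -1, -1, 1, -1, 1, -1, 1, -1, 1].
(H·H^T)[0][0] = Σ_j H[0][j]·H[0][j] = (-1)² + (-1)² + (1)² + (1)² + (-1)² + (1)² + (-1)² + (-1)² + (-1)² + (-1)² + (1)² + (1)² + (1)² + (1)² + (-1)² + (-1)² = 1 + 1 + 1 + 1 + 1 + 1 + 1 + 1 + 1 + 1 + 1 + 1 + 1 + 1 + 1 + 1 = 16.
(H·H^T)[9][15] = Σ_j H[9][j]·H[15][j] = (-1)·(1) + (1)·(-1) + (1)·(1) + (-1)·(-1) + (-1)·(-1) + (-1)·(-1) + (-1)·(1) + (1)·(-1) + (1)·(-1) + (-1)·(1) + (-1)·(-1) + (1)·(1) + (-1)·(-1) + (1)·(1) + (1)·(-1) + (1)·(1) = -1 + -1 + 1 + 1 + 1 + 1 + -1 + -1 + -1 + -1 + 1 + 1 + 1 + 1 + -1 + 1 = 2.
Rows 9 and 15 are not orthogonal (dot product = 2 ≠ 0), so H is not a Hadamard matrix.

(0,0) entry = 16; (9,15) entry = 2.


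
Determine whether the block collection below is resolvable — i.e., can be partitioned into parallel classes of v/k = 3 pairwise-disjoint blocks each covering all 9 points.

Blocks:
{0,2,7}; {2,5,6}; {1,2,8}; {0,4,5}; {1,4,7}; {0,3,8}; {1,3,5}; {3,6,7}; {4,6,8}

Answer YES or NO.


v = 9, block size k = 3, number of blocks = 9.
For resolvability, blocks must partition into parallel classes of size v/k = 3.
Total blocks must therefore be a multiple of 3: 9 = 3·3 + 0 ⇒ divisible ✓.
Greedy packing gives 3 candidate class(es). Each should be a full parallel class (size 3, covers all 9 points).
  Class 1 (3 blocks): {0,2,7}; {1,3,5}; {4,6,8}. Points covered: [0, 1, 2, 3, 4, 5, 6, 7, 8].
  Class 2 (3 blocks): {2,5,6}; {1,4,7}; {0,3,8}. Points covered: [0, 1, 2, 3, 4, 5, 6, 7, 8].
  Class 3 (3 blocks): {1,2,8}; {0,4,5}; {3,6,7}. Points covered: [0, 1, 2, 3, 4, 5, 6, 7, 8].
All classes full (size 3)? YES. All classes cover every point? YES.
Resolvable? YES.

YES


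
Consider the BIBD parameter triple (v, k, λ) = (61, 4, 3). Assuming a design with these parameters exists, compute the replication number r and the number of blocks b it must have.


Any 2-(v, k, λ) BIBD satisfies two necessary conditions:
  (i)  Each point sits in r blocks, and counting incidences through any fixed point gives r(k − 1) = λ(v − 1), so r = λ(v − 1)/(k − 1).
  (ii) Total incidences bk = vr, so b = vr/k.
Step 1: r = λ(v − 1)/(k − 1) = 3·(61 − 1)/(4 − 1) = 3·60/3 = 180/3 = 60.
Step 2: b = vr/k = 61·60/4 = 3660/4 = 915.
Check integrality: r = 60 ∈ Z ✓, b = 915 ∈ Z ✓.
(These identities are necessary conditions: they determine r and b for any design with these parameters, but do not by themselves prove that one exists.)

r = 60, b = 915.


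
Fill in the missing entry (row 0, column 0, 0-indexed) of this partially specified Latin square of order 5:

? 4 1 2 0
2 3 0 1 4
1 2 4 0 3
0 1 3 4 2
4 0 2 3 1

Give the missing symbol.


Row 0 contains symbols [0, 1, 2, 4] — missing [3].
Column 0 contains symbols [0, 1, 2, 4] — missing [3].
The missing symbol must appear in both missing sets; intersection = [3].
Therefore the hidden value is 3.

Missing value = 3.


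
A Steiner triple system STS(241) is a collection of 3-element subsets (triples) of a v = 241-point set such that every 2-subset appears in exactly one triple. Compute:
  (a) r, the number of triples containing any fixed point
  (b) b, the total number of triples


An STS(v) is a 2-(v, 3, 1) BIBD: block size k = 3, λ = 1.
Replication: r(k − 1) = λ(v − 1) ⇒ r·2 = 241 − 1 = 240 ⇒ r = 120.
Block count: b = v(v − 1)/6 = 241·240/6 = 57840/6 = 9640.
(Check via bk = vr: 9640·3 = 28920 = 241·120 = 28920 ✓.)

r = 120, b = 9640.


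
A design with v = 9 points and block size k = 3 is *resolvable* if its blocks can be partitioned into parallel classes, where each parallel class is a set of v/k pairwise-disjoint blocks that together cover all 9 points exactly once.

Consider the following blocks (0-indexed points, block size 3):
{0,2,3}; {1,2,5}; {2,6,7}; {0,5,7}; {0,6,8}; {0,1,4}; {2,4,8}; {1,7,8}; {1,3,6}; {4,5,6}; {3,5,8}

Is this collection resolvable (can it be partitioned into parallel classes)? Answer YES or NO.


v = 9, block size k = 3, number of blocks = 11.
For resolvability, blocks must partition into parallel classes of size v/k = 3.
Total blocks must therefore be a multiple of 3: 11 = 3·3 + 2 ⇒ not divisible ✗.
Resolvable? NO.

NO


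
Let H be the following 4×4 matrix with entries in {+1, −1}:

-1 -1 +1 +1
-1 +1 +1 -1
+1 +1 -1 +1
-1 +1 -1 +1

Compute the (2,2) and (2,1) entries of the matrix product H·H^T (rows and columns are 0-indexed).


Row 1 of H: [-1, 1, 1, -1].
Row 2 of H: [1, 1, -1, 1].
(H·H^T)[2][2] = Σ_j H[2][j]·H[2][j] = (1)² + (1)² + (-1)² + (1)² = 1 + 1 + 1 + 1 = 4.
(H·H^T)[2][1] = Σ_j H[2][j]·H[1][j] = (1)·(-1) + (1)·(1) + (-1)·(1) + (1)·(-1) = -1 + 1 + -1 + -1 = -2.
Rows 2 and 1 are not orthogonal (dot product = -2 ≠ 0), so H is not a Hadamard matrix.

(2,2) entry = 4; (2,1) entry = -2.


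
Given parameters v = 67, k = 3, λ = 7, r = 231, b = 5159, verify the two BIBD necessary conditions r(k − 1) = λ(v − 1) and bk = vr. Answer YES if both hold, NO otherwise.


Condition (i): r(k − 1) = 231·2 = 462; λ(v − 1) = 7·66 = 462. Match? YES.
Condition (ii): bk = 5159·3 = 15477; vr = 67·231 = 15477. Match? YES.
Both conditions hold? YES.

YES


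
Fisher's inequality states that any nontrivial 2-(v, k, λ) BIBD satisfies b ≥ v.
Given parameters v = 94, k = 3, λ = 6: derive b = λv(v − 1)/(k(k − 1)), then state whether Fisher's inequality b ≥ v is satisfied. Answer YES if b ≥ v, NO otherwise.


r = λ(v − 1)/(k − 1) = 6·93/2 = 279.
b = vr/k = 94·279/3 = 8742.
Fisher's inequality: b ≥ v ⇔ 8742 ≥ 94? YES.

YES


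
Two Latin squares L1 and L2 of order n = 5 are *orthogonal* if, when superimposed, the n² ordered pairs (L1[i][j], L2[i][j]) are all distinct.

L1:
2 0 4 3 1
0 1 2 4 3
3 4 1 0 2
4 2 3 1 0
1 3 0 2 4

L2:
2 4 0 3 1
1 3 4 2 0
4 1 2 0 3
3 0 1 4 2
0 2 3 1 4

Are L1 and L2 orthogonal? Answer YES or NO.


Form the n² = 25 superimposed pairs (L1[i][j], L2[i][j]), row by row (rows and columns indexed from 0):
row 0: (2,2) (0,4) (4,0) (3,3) (1,1)
row 1: (0,1) (1,3) (2,4) (4,2) (3,0)
row 2: (3,4) (4,1) (1,2) (0,0) (2,3)
row 3: (4,3) (2,0) (3,1) (1,4) (0,2)
row 4: (1,0) (3,2) (0,3) (2,1) (4,4)
Orthogonality requires all 25 pairs distinct.
Check by first coordinate: for each symbol s of L1, list the L2 entries in the n cells where L1 = s; they must all differ.
  L1 = 0: L2 entries (in reading order) 4, 1, 0, 2, 3 — all 5 distinct ✓
  L1 = 1: L2 entries (in reading order) 1, 3, 2, 4, 0 — all 5 distinct ✓
  L1 = 2: L2 entries (in reading order) 2, 4, 3, 0, 1 — all 5 distinct ✓
  L1 = 3: L2 entries (in reading order) 3, 0, 4, 1, 2 — all 5 distinct ✓
  L1 = 4: L2 entries (in reading order) 0, 2, 1, 3, 4 — all 5 distinct ✓
Every symbol of L1 meets every symbol of L2 exactly once, so all 25 pairs are distinct (25 of 25).
Conclusion: YES.

YES


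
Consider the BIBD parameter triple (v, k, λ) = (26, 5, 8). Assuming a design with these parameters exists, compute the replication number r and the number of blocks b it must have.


Any 2-(v, k, λ) BIBD satisfies two necessary conditions:
  (i)  Each point sits in r blocks, and counting incidences through any fixed point gives r(k − 1) = λ(v − 1), so r = λ(v − 1)/(k − 1).
  (ii) Total incidences bk = vr, so b = vr/k.
Step 1: r = λ(v − 1)/(k − 1) = 8·(26 − 1)/(5 − 1) = 8·25/4 = 200/4 = 50.
Step 2: b = vr/k = 26·50/5 = 1300/5 = 260.
Check integrality: r = 50 ∈ Z ✓, b = 260 ∈ Z ✓.
(These identities are necessary conditions: they determine r and b for any design with these parameters, but do not by themselves prove that one exists.)

r = 50, b = 260.


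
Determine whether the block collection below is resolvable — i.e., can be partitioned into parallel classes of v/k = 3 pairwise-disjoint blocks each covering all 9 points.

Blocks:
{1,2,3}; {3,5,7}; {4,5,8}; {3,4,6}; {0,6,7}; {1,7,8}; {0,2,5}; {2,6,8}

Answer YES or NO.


v = 9, block size k = 3, number of blocks = 8.
For resolvability, blocks must partition into parallel classes of size v/k = 3.
Total blocks must therefore be a multiple of 3: 8 = 3·2 + 2 ⇒ not divisible ✗.
Resolvable? NO.

NO


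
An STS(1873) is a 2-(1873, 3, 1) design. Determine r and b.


An STS(v) is a 2-(v, 3, 1) BIBD: block size k = 3, λ = 1.
Replication: r(k − 1) = λ(v − 1) ⇒ r·2 = 1873 − 1 = 1872 ⇒ r = 936.
Block count: bk = vr ⇒ b·3 = 1873·936 = 1753128 ⇒ b = 584376.
(Check via b = v(v − 1)/6 = 1873·1872/6 = 3506256/6 = 584376.)

r = 936, b = 584376.


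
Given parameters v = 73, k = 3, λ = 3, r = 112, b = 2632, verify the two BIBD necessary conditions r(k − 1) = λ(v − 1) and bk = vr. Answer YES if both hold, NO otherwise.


Condition (i): r(k − 1) = 112·2 = 224; λ(v − 1) = 3·72 = 216. Match? NO.
Condition (ii): bk = 2632·3 = 7896; vr = 73·112 = 8176. Match? NO.
Both conditions hold? NO.

NO


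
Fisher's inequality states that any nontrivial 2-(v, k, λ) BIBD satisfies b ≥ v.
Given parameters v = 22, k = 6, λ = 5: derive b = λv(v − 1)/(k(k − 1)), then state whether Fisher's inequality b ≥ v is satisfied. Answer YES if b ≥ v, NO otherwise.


r = λ(v − 1)/(k − 1) = 5·21/5 = 21.
b = vr/k = 22·21/6 = 77.
Fisher's inequality: b ≥ v ⇔ 77 ≥ 22? YES.

YES


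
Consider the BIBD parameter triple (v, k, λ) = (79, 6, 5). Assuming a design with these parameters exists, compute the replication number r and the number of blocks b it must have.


Any 2-(v, k, λ) BIBD satisfies two necessary conditions:
  (i)  Each point sits in r blocks, and counting incidences through any fixed point gives r(k − 1) = λ(v − 1), so r = λ(v − 1)/(k − 1).
  (ii) Total incidences bk = vr, so b = vr/k.
Step 1: r = λ(v − 1)/(k − 1) = 5·(79 − 1)/(6 − 1) = 5·78/5 = 390/5 = 78.
Step 2: b = vr/k = 79·78/6 = 6162/6 = 1027.
Check integrality: r = 78 ∈ Z ✓, b = 1027 ∈ Z ✓.
(These identities are necessary conditions: they determine r and b for any design with these parameters, but do not by themselves prove that one exists.)

r = 78, b = 1027.


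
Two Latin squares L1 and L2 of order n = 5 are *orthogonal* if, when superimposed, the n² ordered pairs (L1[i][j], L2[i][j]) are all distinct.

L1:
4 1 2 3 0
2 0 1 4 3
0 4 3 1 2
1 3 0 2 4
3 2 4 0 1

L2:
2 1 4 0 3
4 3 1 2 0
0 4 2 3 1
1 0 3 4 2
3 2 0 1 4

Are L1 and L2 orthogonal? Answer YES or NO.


Form the n² = 25 superimposed pairs (L1[i][j], L2[i][j]), row by row (rows and columns indexed from 0):
row 0: (4,2) (1,1) (2,4) (3,0) (0,3)
row 1: (2,4) (0,3) (1,1) (4,2) (3,0)
row 2: (0,0) (4,4) (3,2) (1,3) (2,1)
row 3: (1,1) (3,0) (0,3) (2,4) (4,2)
row 4: (3,3) (2,2) (4,0) (0,1) (1,4)
Orthogonality requires all 25 pairs distinct.
But the pair (2,4) repeats: cell (0,2) has L1 = 2, L2 = 4, and cell (1,0) has L1 = 2, L2 = 4.
A repeated pair means some other pair never occurs (only 15 distinct pairs out of 25), so the squares are not orthogonal.
Conclusion: NO.

NO


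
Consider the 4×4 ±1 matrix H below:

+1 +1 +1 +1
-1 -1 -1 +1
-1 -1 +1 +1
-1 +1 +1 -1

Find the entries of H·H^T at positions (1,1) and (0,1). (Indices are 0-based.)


Row 0 of H: [1, 1, 1, 1].
Row 1 of H: [-1, -1, -1, 1].
(H·H^T)[1][1] = Σ_j H[1][j]·H[1][j] = (-1)² + (-1)² + (-1)² + (1)² = 1 + 1 + 1 + 1 = 4.
(H·H^T)[0][1] = Σ_j H[0][j]·H[1][j] = (1)·(-1) + (1)·(-1) + (1)·(-1) + (1)·(1) = -1 + -1 + -1 + 1 = -2.
Rows 0 and 1 are not orthogonal (dot product = -2 ≠ 0), so H is not a Hadamard matrix.

(1,1) entry = 4; (0,1) entry = -2.


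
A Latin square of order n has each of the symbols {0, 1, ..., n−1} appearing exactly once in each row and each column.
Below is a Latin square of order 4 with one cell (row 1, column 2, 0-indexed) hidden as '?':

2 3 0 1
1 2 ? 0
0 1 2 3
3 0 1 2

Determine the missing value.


Row 1 contains symbols [0, 1, 2] — missing [3].
Column 2 contains symbols [0, 1, 2] — missing [3].
The missing symbol must appear in both missing sets; intersection = [3].
Therefore the hidden value is 3.

Missing value = 3.


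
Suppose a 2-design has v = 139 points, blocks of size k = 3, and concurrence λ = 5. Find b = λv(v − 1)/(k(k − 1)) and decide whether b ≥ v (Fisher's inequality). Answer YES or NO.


r = λ(v − 1)/(k − 1) = 5·138/2 = 345.
b = vr/k = 139·345/3 = 15985.
Fisher's inequality: b ≥ v ⇔ 15985 ≥ 139? YES.

YES


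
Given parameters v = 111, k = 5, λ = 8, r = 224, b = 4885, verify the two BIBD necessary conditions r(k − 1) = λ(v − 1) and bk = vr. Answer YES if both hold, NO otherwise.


Condition (i): r(k − 1) = 224·4 = 896; λ(v − 1) = 8·110 = 880. Match? NO.
Condition (ii): bk = 4885·5 = 24425; vr = 111·224 = 24864. Match? NO.
Both conditions hold? NO.

NO


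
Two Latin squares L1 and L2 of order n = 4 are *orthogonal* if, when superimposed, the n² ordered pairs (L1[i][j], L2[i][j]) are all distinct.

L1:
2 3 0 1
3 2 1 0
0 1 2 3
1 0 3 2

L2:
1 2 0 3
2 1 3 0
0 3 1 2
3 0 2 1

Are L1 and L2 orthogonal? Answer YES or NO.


Form the n² = 16 superimposed pairs (L1[i][j], L2[i][j]), row by row (rows and columns indexed from 0):
row 0: (2,1) (3,2) (0,0) (1,3)
row 1: (3,2) (2,1) (1,3) (0,0)
row 2: (0,0) (1,3) (2,1) (3,2)
row 3: (1,3) (0,0) (3,2) (2,1)
Orthogonality requires all 16 pairs distinct.
But the pair (3,2) repeats: cell (0,1) has L1 = 3, L2 = 2, and cell (1,0) has L1 = 3, L2 = 2.
A repeated pair means some other pair never occurs (only 4 distinct pairs out of 16), so the squares are not orthogonal.
Conclusion: NO.

NO


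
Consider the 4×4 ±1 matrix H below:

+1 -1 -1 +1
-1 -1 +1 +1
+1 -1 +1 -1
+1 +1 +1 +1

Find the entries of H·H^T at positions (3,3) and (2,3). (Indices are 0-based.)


Row 2 of H: [1, -1, 1, -1].
Row 3 of H: [1, 1, 1, 1].
(H·H^T)[3][3] = Σ_j H[3][j]·H[3][j] = (1)² + (1)² + (1)² + (1)² = 1 + 1 + 1 + 1 = 4.
(H·H^T)[2][3] = Σ_j H[2][j]·H[3][j] = (1)·(1) + (-1)·(1) + (1)·(1) + (-1)·(1) = 1 + -1 + 1 + -1 = 0.
So rows 2 and 3 are orthogonal; the diagonal entry equals n = 4.

(3,3) entry = 4; (2,3) entry = 0.


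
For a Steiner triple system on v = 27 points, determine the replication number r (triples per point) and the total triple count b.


An STS(v) is a 2-(v, 3, 1) BIBD: block size k = 3, λ = 1.
Replication: r(k − 1) = λ(v − 1) ⇒ r·2 = 27 − 1 = 26 ⇒ r = 13.
Block count: b = v(v − 1)/6 = 27·26/6 = 702/6 = 117.
(Check via bk = vr: 117·3 = 351 = 27·13 = 351 ✓.)

r = 13, b = 117.


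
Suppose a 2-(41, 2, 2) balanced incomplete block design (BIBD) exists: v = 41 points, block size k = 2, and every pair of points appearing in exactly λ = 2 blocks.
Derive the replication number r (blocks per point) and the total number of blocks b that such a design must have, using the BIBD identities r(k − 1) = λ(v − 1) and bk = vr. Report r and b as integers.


Any 2-(v, k, λ) BIBD satisfies two necessary conditions:
  (i)  Each point sits in r blocks, and counting incidences through any fixed point gives r(k − 1) = λ(v − 1), so r = λ(v − 1)/(k − 1).
  (ii) Total incidences bk = vr, so b = vr/k.
Step 1: r = λ(v − 1)/(k − 1) = 2·(41 − 1)/(2 − 1) = 2·40/1 = 80/1 = 80.
Step 2: b = vr/k = 41·80/2 = 3280/2 = 1640.
Check integrality: r = 80 ∈ Z ✓, b = 1640 ∈ Z ✓.
(These identities are necessary conditions: they determine r and b for any design with these parameters, but do not by themselves prove that one exists.)

r = 80, b = 1640.


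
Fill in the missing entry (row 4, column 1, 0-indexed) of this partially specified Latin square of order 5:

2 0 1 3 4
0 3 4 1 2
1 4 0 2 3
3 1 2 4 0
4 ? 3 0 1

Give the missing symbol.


Row 4 contains symbols [0, 1, 3, 4] — missing [2].
Column 1 contains symbols [0, 1, 3, 4] — missing [2].
The missing symbol must appear in both missing sets; intersection = [2].
Therefore the hidden value is 2.

Missing value = 2.


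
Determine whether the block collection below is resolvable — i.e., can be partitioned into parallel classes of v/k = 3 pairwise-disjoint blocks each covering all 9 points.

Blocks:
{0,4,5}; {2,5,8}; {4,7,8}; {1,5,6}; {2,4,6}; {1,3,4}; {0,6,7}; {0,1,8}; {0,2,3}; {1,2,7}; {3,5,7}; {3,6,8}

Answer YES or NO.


v = 9, block size k = 3, number of blocks = 12.
For resolvability, blocks must partition into parallel classes of size v/k = 3.
Total blocks must therefore be a multiple of 3: 12 = 3·4 + 0 ⇒ divisible ✓.
Greedy packing gives 4 candidate class(es). Each should be a full parallel class (size 3, covers all 9 points).
  Class 1 (3 blocks): {0,4,5}; {1,2,7}; {3,6,8}. Points covered: [0, 1, 2, 3, 4, 5, 6, 7, 8].
  Class 2 (3 blocks): {2,5,8}; {1,3,4}; {0,6,7}. Points covered: [0, 1, 2, 3, 4, 5, 6, 7, 8].
  Class 3 (3 blocks): {4,7,8}; {1,5,6}; {0,2,3}. Points covered: [0, 1, 2, 3, 4, 5, 6, 7, 8].
  Class 4 (3 blocks): {2,4,6}; {0,1,8}; {3,5,7}. Points covered: [0, 1, 2, 3, 4, 5, 6, 7, 8].
All classes full (size 3)? YES. All classes cover every point? YES.
Resolvable? YES.

YES


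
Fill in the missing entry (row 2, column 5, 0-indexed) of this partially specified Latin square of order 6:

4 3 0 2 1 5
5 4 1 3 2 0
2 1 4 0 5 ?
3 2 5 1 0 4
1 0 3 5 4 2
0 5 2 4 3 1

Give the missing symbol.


Row 2 contains symbols [0, 1, 2, 4, 5] — missing [3].
Column 5 contains symbols [0, 1, 2, 4, 5] — missing [3].
The missing symbol must appear in both missing sets; intersection = [3].
Therefore the hidden value is 3.

Missing value = 3.


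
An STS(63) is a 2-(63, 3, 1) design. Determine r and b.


An STS(v) is a 2-(v, 3, 1) BIBD: block size k = 3, λ = 1.
Replication: r(k − 1) = λ(v − 1) ⇒ r·2 = 63 − 1 = 62 ⇒ r = 31.
Block count: b = v(v − 1)/6 = 63·62/6 = 3906/6 = 651.
(Check via bk = vr: 651·3 = 1953 = 63·31 = 1953 ✓.)

r = 31, b = 651.


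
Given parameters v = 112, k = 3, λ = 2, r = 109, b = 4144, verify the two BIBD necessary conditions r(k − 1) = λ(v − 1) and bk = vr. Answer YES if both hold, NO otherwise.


Condition (i): r(k − 1) = 109·2 = 218; λ(v − 1) = 2·111 = 222. Match? NO.
Condition (ii): bk = 4144·3 = 12432; vr = 112·109 = 12208. Match? NO.
Both conditions hold? NO.

NO


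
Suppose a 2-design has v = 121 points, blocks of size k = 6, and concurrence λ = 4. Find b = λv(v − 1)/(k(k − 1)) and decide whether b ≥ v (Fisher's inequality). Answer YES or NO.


b = λv(v − 1)/(k(k − 1)) = 4·121·120/(6·5) = 58080/30 = 1936.
Compare with v = 121: b ≥ v, so Fisher's inequality holds.

YES


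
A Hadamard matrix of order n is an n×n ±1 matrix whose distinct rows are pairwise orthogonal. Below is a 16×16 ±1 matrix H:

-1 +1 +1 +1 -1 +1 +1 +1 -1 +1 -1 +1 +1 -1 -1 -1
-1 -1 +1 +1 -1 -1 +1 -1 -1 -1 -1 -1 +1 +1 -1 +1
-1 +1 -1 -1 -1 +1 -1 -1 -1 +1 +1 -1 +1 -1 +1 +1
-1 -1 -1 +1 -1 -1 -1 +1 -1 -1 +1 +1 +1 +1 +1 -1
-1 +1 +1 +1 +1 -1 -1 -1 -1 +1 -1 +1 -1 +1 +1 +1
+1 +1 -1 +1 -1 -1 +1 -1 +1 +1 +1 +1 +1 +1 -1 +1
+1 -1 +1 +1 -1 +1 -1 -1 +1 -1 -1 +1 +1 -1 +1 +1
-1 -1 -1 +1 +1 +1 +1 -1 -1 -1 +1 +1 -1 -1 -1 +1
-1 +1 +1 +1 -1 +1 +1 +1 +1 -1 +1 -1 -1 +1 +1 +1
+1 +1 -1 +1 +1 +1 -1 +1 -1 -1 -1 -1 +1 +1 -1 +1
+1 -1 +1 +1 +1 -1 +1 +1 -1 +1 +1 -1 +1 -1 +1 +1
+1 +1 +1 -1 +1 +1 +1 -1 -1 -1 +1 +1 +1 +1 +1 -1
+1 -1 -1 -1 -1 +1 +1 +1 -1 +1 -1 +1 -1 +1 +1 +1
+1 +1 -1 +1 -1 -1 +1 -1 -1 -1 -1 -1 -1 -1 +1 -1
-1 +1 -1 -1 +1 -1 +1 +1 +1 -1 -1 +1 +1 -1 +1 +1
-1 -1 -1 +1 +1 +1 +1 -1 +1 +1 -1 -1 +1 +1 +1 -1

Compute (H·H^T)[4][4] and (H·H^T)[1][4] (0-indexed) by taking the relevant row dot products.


Row 1 of H: [-1, -1, 1, 1, -1, -1, 1, -1, -1, -1, -1, -1, 1, 1, -1, 1].
Row 4 of H: [-1, 1, 1, 1, 1, -1, -1, -1, -1, 1, -1, 1, -1, 1, 1, 1].
(H·H^T)[4][4] = Σ_j H[4][j]·H[4][j] = (-1)² + (1)² + (1)² + (1)² + (1)² + (-1)² + (-1)² + (-1)² + (-1)² + (1)² + (-1)² + (1)² + (-1)² + (1)² + (1)² + (1)² = 1 + 1 + 1 + 1 + 1 + 1 + 1 + 1 + 1 + 1 + 1 + 1 + 1 + 1 + 1 + 1 = 16.
(H·H^T)[1][4] = Σ_j H[1][j]·H[4][j] = (-1)·(-1) + (-1)·(1) + (1)·(1) + (1)·(1) + (-1)·(1) + (-1)·(-1) + (1)·(-1) + (-1)·(-1) + (-1)·(-1) + (-1)·(1) + (-1)·(-1) + (-1)·(1) + (1)·(-1) + (1)·(1) + (-1)·(1) + (1)·(1) = 1 + -1 + 1 + 1 + -1 + 1 + -1 + 1 + 1 + -1 + 1 + -1 + -1 + 1 + -1 + 1 = 2.
Rows 1 and 4 are not orthogonal (dot product = 2 ≠ 0), so H is not a Hadamard matrix.

(4,4) entry = 16; (1,4) entry = 2.
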